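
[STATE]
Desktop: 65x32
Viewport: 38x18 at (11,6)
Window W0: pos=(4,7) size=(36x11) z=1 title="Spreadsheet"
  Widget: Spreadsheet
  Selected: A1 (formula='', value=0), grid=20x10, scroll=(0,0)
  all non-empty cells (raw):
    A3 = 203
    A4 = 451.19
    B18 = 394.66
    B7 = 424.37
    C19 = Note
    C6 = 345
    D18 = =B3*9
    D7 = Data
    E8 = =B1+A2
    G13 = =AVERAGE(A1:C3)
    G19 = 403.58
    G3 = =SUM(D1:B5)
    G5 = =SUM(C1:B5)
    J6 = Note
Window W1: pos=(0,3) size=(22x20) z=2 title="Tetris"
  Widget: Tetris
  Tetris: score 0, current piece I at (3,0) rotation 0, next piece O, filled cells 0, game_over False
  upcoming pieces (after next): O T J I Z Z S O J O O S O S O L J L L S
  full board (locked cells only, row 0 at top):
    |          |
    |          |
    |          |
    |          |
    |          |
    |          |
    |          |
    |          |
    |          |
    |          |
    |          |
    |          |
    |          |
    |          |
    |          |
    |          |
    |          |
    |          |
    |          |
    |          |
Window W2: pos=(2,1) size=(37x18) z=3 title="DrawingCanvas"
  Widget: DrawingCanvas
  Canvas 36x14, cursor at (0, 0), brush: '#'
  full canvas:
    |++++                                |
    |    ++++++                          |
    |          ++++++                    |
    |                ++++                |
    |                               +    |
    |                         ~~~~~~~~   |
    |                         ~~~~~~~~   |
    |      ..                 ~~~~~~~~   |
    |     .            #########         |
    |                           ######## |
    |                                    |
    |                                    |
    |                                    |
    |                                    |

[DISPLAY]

  ++++++                   ┃          
        ++++               ┃┓         
                       +   ┃┃         
                 ~~~~~~~~  ┃┨         
                 ~~~~~~~~  ┃┃         
                 ~~~~~~~~  ┃┃         
          #########        ┃┃         
                   ########┃┃         
                           ┃┃         
                           ┃┃         
                           ┃┃         
                           ┃┛         
━━━━━━━━━━━━━━━━━━━━━━━━━━━┛          
│         ┃                           
│         ┃                           
│         ┃                           
━━━━━━━━━━┛                           
                                      


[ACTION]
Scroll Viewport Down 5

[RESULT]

                 ~~~~~~~~  ┃┃         
          #########        ┃┃         
                   ########┃┃         
                           ┃┃         
                           ┃┃         
                           ┃┃         
                           ┃┛         
━━━━━━━━━━━━━━━━━━━━━━━━━━━┛          
│         ┃                           
│         ┃                           
│         ┃                           
━━━━━━━━━━┛                           
                                      
                                      
                                      
                                      
                                      
                                      


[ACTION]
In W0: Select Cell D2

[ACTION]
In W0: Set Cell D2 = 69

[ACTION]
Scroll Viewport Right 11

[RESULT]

      ~~~~~~~~  ┃┃                    
########        ┃┃                    
        ########┃┃                    
                ┃┃                    
                ┃┃                    
                ┃┃                    
                ┃┛                    
━━━━━━━━━━━━━━━━┛                     
                                      
                                      
                                      
                                      
                                      
                                      
                                      
                                      
                                      
                                      


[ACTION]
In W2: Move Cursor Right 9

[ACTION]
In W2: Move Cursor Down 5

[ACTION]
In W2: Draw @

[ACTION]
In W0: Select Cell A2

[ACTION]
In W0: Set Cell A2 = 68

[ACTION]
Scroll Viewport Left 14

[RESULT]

 ..                 ~~~~~~~~  ┃┃      
.            #########        ┃┃      
                      ########┃┃      
                              ┃┃      
                              ┃┃      
                              ┃┃      
                              ┃┛      
━━━━━━━━━━━━━━━━━━━━━━━━━━━━━━┛       
   │         ┃                        
   │         ┃                        
   │         ┃                        
━━━━━━━━━━━━━┛                        
                                      
                                      
                                      
                                      
                                      
                                      


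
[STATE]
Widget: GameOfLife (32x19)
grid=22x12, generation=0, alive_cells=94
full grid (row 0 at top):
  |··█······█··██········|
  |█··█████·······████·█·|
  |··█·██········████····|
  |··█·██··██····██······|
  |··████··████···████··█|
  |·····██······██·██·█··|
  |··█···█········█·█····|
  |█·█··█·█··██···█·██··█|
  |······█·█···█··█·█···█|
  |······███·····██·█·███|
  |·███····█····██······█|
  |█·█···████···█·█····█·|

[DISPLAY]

Gen: 0                          
··█······█··██········          
█··█████·······████·█·          
··█·██········████····          
··█·██··██····██······          
··████··████···████··█          
·····██······██·██·█··          
··█···█········█·█····          
█·█··█·█··██···█·██··█          
······█·█···█··█·█···█          
······███·····██·█·███          
·███····█····██······█          
█·█···████···█·█····█·          
                                
                                
                                
                                
                                
                                


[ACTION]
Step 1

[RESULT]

Gen: 1                          
···████·········██····          
·██···█······█····█···          
·██····██·········█···          
·██···█·█·········█···          
··█····██·█··█····█···          
··█···██·██···█·······          
·█·····█·······█······          
·█···█·█···█··██·██···          
·····█··██·█···█·█·█·█          
··█···█·██·····█··█··█          
·███·········█··█··█·█          
··██···███···█········          
                                
                                
                                
                                
                                
                                


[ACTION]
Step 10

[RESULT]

Gen: 11                         
······················          
··················█···          
·················█·█··          
·······██········█··█·          
····█···█········█·█··          
····█···█·········██··          
····██················          
·················███··          
················█··█··          
██·················█··          
█·█···········█···█···          
·█············█·█·····          
                                
                                
                                
                                
                                
                                


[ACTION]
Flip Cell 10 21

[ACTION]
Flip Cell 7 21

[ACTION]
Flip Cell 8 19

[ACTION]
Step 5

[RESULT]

Gen: 16                         
·················███··          
················█··█··          
·······██·······██·█··          
·······█·█······█·····          
·······█·█········█···          
···█·█············█···          
···█·█················          
····██················          
·················█····          
██···············█····          
█·█···················          
·█····················          
                                
                                
                                
                                
                                
                                


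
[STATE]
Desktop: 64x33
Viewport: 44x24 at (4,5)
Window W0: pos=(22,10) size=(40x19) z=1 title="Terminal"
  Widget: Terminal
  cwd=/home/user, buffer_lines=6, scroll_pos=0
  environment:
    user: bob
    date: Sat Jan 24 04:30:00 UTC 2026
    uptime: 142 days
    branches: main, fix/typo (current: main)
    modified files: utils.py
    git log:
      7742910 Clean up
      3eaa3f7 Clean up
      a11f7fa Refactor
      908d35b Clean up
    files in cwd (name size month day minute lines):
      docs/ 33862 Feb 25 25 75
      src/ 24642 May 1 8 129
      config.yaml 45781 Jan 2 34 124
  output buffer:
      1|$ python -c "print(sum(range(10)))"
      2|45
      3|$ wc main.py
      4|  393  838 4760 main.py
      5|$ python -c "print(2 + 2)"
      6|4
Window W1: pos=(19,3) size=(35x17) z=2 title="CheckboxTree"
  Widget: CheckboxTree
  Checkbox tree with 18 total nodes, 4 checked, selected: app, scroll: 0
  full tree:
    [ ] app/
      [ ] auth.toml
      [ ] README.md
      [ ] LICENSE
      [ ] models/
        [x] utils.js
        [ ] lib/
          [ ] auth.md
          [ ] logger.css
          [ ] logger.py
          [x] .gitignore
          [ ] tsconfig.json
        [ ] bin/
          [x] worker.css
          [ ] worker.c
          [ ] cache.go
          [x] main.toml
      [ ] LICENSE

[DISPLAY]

               ┠────────────────────────────
               ┃>[-] app/                   
               ┃   [ ] auth.toml            
               ┃   [ ] README.md            
               ┃   [ ] LICENSE              
               ┃   [-] models/              
               ┃     [x] utils.js           
               ┃     [-] lib/               
               ┃       [ ] auth.md          
               ┃       [ ] logger.css       
               ┃       [ ] logger.py        
               ┃       [x] .gitignore       
               ┃       [ ] tsconfig.json    
               ┃     [-] bin/               
               ┗━━━━━━━━━━━━━━━━━━━━━━━━━━━━
                  ┃                         
                  ┃                         
                  ┃                         
                  ┃                         
                  ┃                         
                  ┃                         
                  ┃                         
                  ┃                         
                  ┗━━━━━━━━━━━━━━━━━━━━━━━━━


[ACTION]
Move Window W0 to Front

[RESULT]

               ┠────────────────────────────
               ┃>[-] app/                   
               ┃   [ ] auth.toml            
               ┃   [ ] README.md            
               ┃   [ ] LICENSE              
               ┃  ┏━━━━━━━━━━━━━━━━━━━━━━━━━
               ┃  ┃ Terminal                
               ┃  ┠─────────────────────────
               ┃  ┃$ python -c "print(sum(ra
               ┃  ┃45                       
               ┃  ┃$ wc main.py             
               ┃  ┃  393  838 4760 main.py  
               ┃  ┃$ python -c "print(2 + 2)
               ┃  ┃4                        
               ┗━━┃$ █                      
                  ┃                         
                  ┃                         
                  ┃                         
                  ┃                         
                  ┃                         
                  ┃                         
                  ┃                         
                  ┃                         
                  ┗━━━━━━━━━━━━━━━━━━━━━━━━━


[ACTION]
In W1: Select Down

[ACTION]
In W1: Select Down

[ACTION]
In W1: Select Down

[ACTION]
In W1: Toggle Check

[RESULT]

               ┠────────────────────────────
               ┃ [-] app/                   
               ┃   [ ] auth.toml            
               ┃   [ ] README.md            
               ┃>  [x] LICENSE              
               ┃  ┏━━━━━━━━━━━━━━━━━━━━━━━━━
               ┃  ┃ Terminal                
               ┃  ┠─────────────────────────
               ┃  ┃$ python -c "print(sum(ra
               ┃  ┃45                       
               ┃  ┃$ wc main.py             
               ┃  ┃  393  838 4760 main.py  
               ┃  ┃$ python -c "print(2 + 2)
               ┃  ┃4                        
               ┗━━┃$ █                      
                  ┃                         
                  ┃                         
                  ┃                         
                  ┃                         
                  ┃                         
                  ┃                         
                  ┃                         
                  ┃                         
                  ┗━━━━━━━━━━━━━━━━━━━━━━━━━


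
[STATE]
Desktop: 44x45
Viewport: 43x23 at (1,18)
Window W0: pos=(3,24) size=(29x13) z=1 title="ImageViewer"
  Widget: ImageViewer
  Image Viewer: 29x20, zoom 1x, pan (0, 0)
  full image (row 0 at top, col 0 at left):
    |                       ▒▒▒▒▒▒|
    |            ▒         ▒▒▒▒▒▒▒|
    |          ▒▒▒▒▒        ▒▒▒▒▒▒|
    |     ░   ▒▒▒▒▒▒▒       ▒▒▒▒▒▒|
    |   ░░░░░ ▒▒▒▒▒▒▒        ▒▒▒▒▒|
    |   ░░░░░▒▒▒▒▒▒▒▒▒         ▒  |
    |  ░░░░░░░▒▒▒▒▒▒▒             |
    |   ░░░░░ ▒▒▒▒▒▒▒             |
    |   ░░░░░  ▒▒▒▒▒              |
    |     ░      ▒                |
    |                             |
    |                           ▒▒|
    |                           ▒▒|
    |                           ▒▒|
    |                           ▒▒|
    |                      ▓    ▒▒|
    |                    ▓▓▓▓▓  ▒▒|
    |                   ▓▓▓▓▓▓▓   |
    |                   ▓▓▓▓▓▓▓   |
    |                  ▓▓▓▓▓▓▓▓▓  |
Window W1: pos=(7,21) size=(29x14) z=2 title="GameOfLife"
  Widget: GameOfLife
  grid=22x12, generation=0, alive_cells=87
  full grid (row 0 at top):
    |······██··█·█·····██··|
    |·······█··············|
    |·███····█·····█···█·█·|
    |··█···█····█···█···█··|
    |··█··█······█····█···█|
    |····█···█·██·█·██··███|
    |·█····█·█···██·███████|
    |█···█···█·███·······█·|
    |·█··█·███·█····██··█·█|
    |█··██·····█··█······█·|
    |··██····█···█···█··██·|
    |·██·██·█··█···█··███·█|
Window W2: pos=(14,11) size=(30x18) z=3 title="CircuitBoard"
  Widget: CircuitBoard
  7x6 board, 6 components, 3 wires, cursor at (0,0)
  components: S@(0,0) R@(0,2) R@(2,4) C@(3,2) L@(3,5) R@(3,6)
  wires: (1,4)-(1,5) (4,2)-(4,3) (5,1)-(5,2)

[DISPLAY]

             ┃                            ┃
             ┃2                   R       ┃
             ┃                            ┃
      ┏━━━━━━┃3           C           L   ┃
      ┃ GameO┃                            ┃
      ┠──────┃4           · ─ ·           ┃
  ┏━━━┃Gen: 0┃                            ┃
  ┃ Im┃······┃5       · ─ ·               ┃
  ┠───┃·███··┃Cursor: (0,0)               ┃
  ┃   ┃··█···┃                            ┃
  ┃   ┃··█··█┗━━━━━━━━━━━━━━━━━━━━━━━━━━━━┛
  ┃   ┃····█···█·██·█·██··███     ┃        
  ┃   ┃·█····█·█···██·███████     ┃        
  ┃   ┃█···█···█·███·······█·     ┃        
  ┃   ┃·█··█·███·█····██··█·█     ┃        
  ┃  ░┃█··██·····█··█······█·     ┃        
  ┃   ┗━━━━━━━━━━━━━━━━━━━━━━━━━━━┛        
  ┃   ░░░░░  ▒▒▒▒▒            ┃            
  ┗━━━━━━━━━━━━━━━━━━━━━━━━━━━┛            
                                           
                                           
                                           
                                           


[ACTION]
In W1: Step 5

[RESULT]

             ┃                            ┃
             ┃2                   R       ┃
             ┃                            ┃
      ┏━━━━━━┃3           C           L   ┃
      ┃ GameO┃                            ┃
      ┠──────┃4           · ─ ·           ┃
  ┏━━━┃Gen: 5┃                            ┃
  ┃ Im┃·██··█┃5       · ─ ·               ┃
  ┠───┃··██··┃Cursor: (0,0)               ┃
  ┃   ┃··██·█┃                            ┃
  ┃   ┃···█·█┗━━━━━━━━━━━━━━━━━━━━━━━━━━━━┛
  ┃   ┃·······██···██·█████··     ┃        
  ┃   ┃········██····█·······     ┃        
  ┃   ┃·█·····███·█··········     ┃        
  ┃   ┃·████·················     ┃        
  ┃  ░┃█······███···█········     ┃        
  ┃   ┗━━━━━━━━━━━━━━━━━━━━━━━━━━━┛        
  ┃   ░░░░░  ▒▒▒▒▒            ┃            
  ┗━━━━━━━━━━━━━━━━━━━━━━━━━━━┛            
                                           
                                           
                                           
                                           


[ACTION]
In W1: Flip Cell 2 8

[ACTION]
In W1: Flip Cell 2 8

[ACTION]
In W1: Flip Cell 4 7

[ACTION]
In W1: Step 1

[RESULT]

             ┃                            ┃
             ┃2                   R       ┃
             ┃                            ┃
      ┏━━━━━━┃3           C           L   ┃
      ┃ GameO┃                            ┃
      ┠──────┃4           · ─ ·           ┃
  ┏━━━┃Gen: 6┃                            ┃
  ┃ Im┃·███··┃5       · ─ ·               ┃
  ┠───┃·····█┃Cursor: (0,0)               ┃
  ┃   ┃······┃                            ┃
  ┃   ┃··██··┗━━━━━━━━━━━━━━━━━━━━━━━━━━━━┛
  ┃   ┃······█······█···██···     ┃        
  ┃   ┃··········█·███████···     ┃        
  ┃   ┃·█·█···█·██···········     ┃        
  ┃   ┃████······█···········     ┃        
  ┃  ░┃····█··███···█····█···     ┃        
  ┃   ┗━━━━━━━━━━━━━━━━━━━━━━━━━━━┛        
  ┃   ░░░░░  ▒▒▒▒▒            ┃            
  ┗━━━━━━━━━━━━━━━━━━━━━━━━━━━┛            
                                           
                                           
                                           
                                           


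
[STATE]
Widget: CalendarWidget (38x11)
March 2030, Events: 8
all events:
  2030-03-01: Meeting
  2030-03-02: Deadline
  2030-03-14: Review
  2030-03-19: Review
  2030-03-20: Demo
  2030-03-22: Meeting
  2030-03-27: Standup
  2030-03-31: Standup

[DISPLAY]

              March 2030              
Mo Tu We Th Fr Sa Su                  
             1*  2*  3                
 4  5  6  7  8  9 10                  
11 12 13 14* 15 16 17                 
18 19* 20* 21 22* 23 24               
25 26 27* 28 29 30 31*                
                                      
                                      
                                      
                                      


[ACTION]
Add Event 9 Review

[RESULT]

              March 2030              
Mo Tu We Th Fr Sa Su                  
             1*  2*  3                
 4  5  6  7  8  9* 10                 
11 12 13 14* 15 16 17                 
18 19* 20* 21 22* 23 24               
25 26 27* 28 29 30 31*                
                                      
                                      
                                      
                                      


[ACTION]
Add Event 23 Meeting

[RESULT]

              March 2030              
Mo Tu We Th Fr Sa Su                  
             1*  2*  3                
 4  5  6  7  8  9* 10                 
11 12 13 14* 15 16 17                 
18 19* 20* 21 22* 23* 24              
25 26 27* 28 29 30 31*                
                                      
                                      
                                      
                                      


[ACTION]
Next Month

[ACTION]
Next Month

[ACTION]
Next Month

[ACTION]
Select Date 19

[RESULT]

              June 2030               
Mo Tu We Th Fr Sa Su                  
                1  2                  
 3  4  5  6  7  8  9                  
10 11 12 13 14 15 16                  
17 18 [19] 20 21 22 23                
24 25 26 27 28 29 30                  
                                      
                                      
                                      
                                      


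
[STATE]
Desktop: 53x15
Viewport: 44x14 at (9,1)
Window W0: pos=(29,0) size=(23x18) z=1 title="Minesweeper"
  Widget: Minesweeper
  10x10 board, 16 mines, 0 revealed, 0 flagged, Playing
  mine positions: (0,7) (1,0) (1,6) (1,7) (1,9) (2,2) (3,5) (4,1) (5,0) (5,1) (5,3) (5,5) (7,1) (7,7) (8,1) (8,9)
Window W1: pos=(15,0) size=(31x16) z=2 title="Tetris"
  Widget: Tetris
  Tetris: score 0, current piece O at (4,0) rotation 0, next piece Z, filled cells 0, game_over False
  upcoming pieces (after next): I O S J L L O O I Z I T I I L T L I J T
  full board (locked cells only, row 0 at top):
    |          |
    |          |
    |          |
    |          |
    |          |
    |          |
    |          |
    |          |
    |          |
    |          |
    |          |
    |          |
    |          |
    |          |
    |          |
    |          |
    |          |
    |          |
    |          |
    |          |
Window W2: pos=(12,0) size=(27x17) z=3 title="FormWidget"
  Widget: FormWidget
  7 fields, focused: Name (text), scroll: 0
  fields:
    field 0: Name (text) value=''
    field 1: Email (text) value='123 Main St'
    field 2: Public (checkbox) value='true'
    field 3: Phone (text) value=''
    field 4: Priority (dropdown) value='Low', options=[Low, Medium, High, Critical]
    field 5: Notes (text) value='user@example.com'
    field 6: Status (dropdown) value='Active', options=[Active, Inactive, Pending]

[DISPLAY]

   ┃ FormWidget              ┃      ┃     ┃ 
   ┠─────────────────────────┨──────┨─────┨ 
   ┃> Name:       [         ]┃      ┃     ┃ 
   ┃  Email:      [123 Main ]┃      ┃     ┃ 
   ┃  Public:     [x]        ┃      ┃     ┃ 
   ┃  Phone:      [         ]┃      ┃     ┃ 
   ┃  Priority:   [Low     ▼]┃      ┃     ┃ 
   ┃  Notes:      [user@exam]┃      ┃     ┃ 
   ┃  Status:     [Active  ▼]┃      ┃     ┃ 
   ┃                         ┃      ┃     ┃ 
   ┃                         ┃      ┃     ┃ 
   ┃                         ┃      ┃     ┃ 
   ┃                         ┃      ┃     ┃ 
   ┃                         ┃      ┃     ┃ 


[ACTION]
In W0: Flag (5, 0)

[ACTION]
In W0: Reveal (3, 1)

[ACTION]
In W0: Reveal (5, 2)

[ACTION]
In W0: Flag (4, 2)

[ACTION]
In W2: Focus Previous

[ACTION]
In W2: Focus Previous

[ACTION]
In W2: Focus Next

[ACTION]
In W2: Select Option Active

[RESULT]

   ┃ FormWidget              ┃      ┃     ┃ 
   ┠─────────────────────────┨──────┨─────┨ 
   ┃  Name:       [         ]┃      ┃     ┃ 
   ┃  Email:      [123 Main ]┃      ┃     ┃ 
   ┃  Public:     [x]        ┃      ┃     ┃ 
   ┃  Phone:      [         ]┃      ┃     ┃ 
   ┃  Priority:   [Low     ▼]┃      ┃     ┃ 
   ┃  Notes:      [user@exam]┃      ┃     ┃ 
   ┃> Status:     [Active  ▼]┃      ┃     ┃ 
   ┃                         ┃      ┃     ┃ 
   ┃                         ┃      ┃     ┃ 
   ┃                         ┃      ┃     ┃ 
   ┃                         ┃      ┃     ┃ 
   ┃                         ┃      ┃     ┃ 


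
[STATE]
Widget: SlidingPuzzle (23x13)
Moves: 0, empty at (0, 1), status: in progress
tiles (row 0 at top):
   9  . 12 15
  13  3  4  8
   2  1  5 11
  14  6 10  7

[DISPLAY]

┌────┬────┬────┬────┐  
│  9 │    │ 12 │ 15 │  
├────┼────┼────┼────┤  
│ 13 │  3 │  4 │  8 │  
├────┼────┼────┼────┤  
│  2 │  1 │  5 │ 11 │  
├────┼────┼────┼────┤  
│ 14 │  6 │ 10 │  7 │  
└────┴────┴────┴────┘  
Moves: 0               
                       
                       
                       


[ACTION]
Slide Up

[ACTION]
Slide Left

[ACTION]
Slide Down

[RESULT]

┌────┬────┬────┬────┐  
│  9 │  3 │    │ 15 │  
├────┼────┼────┼────┤  
│ 13 │  4 │ 12 │  8 │  
├────┼────┼────┼────┤  
│  2 │  1 │  5 │ 11 │  
├────┼────┼────┼────┤  
│ 14 │  6 │ 10 │  7 │  
└────┴────┴────┴────┘  
Moves: 3               
                       
                       
                       


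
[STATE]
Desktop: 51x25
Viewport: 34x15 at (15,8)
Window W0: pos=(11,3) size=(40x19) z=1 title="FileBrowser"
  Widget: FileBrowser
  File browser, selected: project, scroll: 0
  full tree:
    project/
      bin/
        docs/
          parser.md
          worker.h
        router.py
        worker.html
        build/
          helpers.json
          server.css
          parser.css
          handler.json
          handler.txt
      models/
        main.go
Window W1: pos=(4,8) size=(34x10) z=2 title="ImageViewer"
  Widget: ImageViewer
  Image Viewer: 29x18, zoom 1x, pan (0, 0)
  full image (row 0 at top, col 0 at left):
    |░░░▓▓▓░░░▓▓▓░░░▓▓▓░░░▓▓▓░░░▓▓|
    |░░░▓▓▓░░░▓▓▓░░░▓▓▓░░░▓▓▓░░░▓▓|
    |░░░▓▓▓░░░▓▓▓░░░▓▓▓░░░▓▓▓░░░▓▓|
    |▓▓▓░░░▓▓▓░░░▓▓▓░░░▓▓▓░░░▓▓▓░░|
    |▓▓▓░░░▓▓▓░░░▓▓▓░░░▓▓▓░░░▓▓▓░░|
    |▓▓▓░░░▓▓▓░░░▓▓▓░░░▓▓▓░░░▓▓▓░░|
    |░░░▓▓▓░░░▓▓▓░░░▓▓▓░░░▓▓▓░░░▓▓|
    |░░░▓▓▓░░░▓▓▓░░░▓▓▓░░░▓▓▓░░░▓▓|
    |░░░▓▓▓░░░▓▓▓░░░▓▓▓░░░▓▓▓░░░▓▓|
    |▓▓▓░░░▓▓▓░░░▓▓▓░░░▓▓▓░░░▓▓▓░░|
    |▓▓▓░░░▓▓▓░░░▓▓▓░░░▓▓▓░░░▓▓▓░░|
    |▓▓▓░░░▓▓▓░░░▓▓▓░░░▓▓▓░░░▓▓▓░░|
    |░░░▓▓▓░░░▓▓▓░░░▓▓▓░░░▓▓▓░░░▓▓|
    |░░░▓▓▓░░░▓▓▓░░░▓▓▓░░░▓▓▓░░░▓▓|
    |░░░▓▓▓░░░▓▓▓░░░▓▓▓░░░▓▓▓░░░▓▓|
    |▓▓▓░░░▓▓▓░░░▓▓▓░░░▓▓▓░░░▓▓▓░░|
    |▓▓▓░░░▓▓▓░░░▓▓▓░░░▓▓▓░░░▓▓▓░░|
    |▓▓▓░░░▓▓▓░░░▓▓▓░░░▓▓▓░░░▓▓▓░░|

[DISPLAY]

━━━━━━━━━━━━━━━━━━━━━━┓           
er                    ┃           
──────────────────────┨           
▓▓░░░▓▓▓░░░▓▓▓░░░▓▓   ┃           
▓▓░░░▓▓▓░░░▓▓▓░░░▓▓   ┃           
▓▓░░░▓▓▓░░░▓▓▓░░░▓▓   ┃           
░░▓▓▓░░░▓▓▓░░░▓▓▓░░   ┃           
░░▓▓▓░░░▓▓▓░░░▓▓▓░░   ┃           
░░▓▓▓░░░▓▓▓░░░▓▓▓░░   ┃           
━━━━━━━━━━━━━━━━━━━━━━┛           
                                  
                                  
                                  
━━━━━━━━━━━━━━━━━━━━━━━━━━━━━━━━━━
                                  


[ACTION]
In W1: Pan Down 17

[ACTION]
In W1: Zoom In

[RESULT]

━━━━━━━━━━━━━━━━━━━━━━┓           
er                    ┃           
──────────────────────┨           
▓▓░░░░░░▓▓▓▓▓▓░░░░░░▓▓┃           
░░▓▓▓▓▓▓░░░░░░▓▓▓▓▓▓░░┃           
░░▓▓▓▓▓▓░░░░░░▓▓▓▓▓▓░░┃           
░░▓▓▓▓▓▓░░░░░░▓▓▓▓▓▓░░┃           
░░▓▓▓▓▓▓░░░░░░▓▓▓▓▓▓░░┃           
░░▓▓▓▓▓▓░░░░░░▓▓▓▓▓▓░░┃           
━━━━━━━━━━━━━━━━━━━━━━┛           
                                  
                                  
                                  
━━━━━━━━━━━━━━━━━━━━━━━━━━━━━━━━━━
                                  


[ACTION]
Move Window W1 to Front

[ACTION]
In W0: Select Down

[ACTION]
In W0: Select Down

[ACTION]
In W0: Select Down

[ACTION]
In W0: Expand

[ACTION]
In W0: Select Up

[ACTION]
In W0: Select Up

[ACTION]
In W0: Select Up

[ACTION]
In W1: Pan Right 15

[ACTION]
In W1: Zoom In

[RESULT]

━━━━━━━━━━━━━━━━━━━━━━┓           
er                    ┃           
──────────────────────┨           
▓▓░░░░░░░░░▓▓▓▓▓▓▓▓▓░░┃           
░░▓▓▓▓▓▓▓▓▓░░░░░░░░░▓▓┃           
░░▓▓▓▓▓▓▓▓▓░░░░░░░░░▓▓┃           
░░▓▓▓▓▓▓▓▓▓░░░░░░░░░▓▓┃           
░░▓▓▓▓▓▓▓▓▓░░░░░░░░░▓▓┃           
░░▓▓▓▓▓▓▓▓▓░░░░░░░░░▓▓┃           
━━━━━━━━━━━━━━━━━━━━━━┛           
                                  
                                  
                                  
━━━━━━━━━━━━━━━━━━━━━━━━━━━━━━━━━━
                                  


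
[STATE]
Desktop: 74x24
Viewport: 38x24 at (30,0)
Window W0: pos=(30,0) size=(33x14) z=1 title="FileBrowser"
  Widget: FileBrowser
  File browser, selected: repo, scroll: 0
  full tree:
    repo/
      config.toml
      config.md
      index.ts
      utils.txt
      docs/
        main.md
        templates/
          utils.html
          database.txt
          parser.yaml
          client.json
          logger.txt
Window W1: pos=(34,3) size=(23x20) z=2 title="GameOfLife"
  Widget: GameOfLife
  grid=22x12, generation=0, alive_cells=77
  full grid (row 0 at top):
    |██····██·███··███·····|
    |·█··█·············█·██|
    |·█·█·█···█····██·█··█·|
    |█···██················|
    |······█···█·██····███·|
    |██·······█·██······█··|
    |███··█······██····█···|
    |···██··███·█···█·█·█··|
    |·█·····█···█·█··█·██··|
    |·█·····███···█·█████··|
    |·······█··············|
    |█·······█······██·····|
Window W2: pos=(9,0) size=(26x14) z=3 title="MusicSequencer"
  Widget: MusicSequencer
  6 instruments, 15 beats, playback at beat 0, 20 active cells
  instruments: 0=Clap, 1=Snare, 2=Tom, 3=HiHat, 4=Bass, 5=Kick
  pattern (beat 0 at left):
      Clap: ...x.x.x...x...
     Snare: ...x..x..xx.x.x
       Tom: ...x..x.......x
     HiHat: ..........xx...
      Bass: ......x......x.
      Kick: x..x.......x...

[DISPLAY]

━━━━┓━━━━━━━━━━━━━━━━━━━━━━━━━━━┓     
    ┃eBrowser                   ┃     
────┨───────────────────────────┨     
4   ┃━━━━━━━━━━━━━━━━━━━━━┓     ┃     
·   ┃ GameOfLife          ┃     ┃     
█   ┃─────────────────────┨     ┃     
█   ┃Gen: 0               ┃     ┃     
·   ┃██····██·███··███····┃     ┃     
·   ┃·█··█·············█·█┃     ┃     
·   ┃·█·█·█···█····██·█··█┃     ┃     
    ┃█···██···············┃     ┃     
    ┃······█···█·██····███┃     ┃     
    ┃██·······█·██······█·┃     ┃     
━━━━┛███··█······██····█··┃━━━━━┛     
    ┃···██··███·█···█·█·█·┃           
    ┃·█·····█···█·█··█·██·┃           
    ┃·█·····███···█·█████·┃           
    ┃·······█·············┃           
    ┃█·······█······██····┃           
    ┃                     ┃           
    ┃                     ┃           
    ┃                     ┃           
    ┗━━━━━━━━━━━━━━━━━━━━━┛           
                                      


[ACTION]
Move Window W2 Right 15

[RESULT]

━━━━━━━━━━━━━━━━━━━┓━━━━━━━━━━━━┓     
cSequencer         ┃            ┃     
───────────────────┨────────────┨     
 ▼12345678901234   ┃━━━━━━┓     ┃     
p···█·█·█···█···   ┃      ┃     ┃     
e···█··█··██·█·█   ┃──────┨     ┃     
m···█··█·······█   ┃      ┃     ┃     
t··········██···   ┃██····┃     ┃     
s······█······█·   ┃···█·█┃     ┃     
k█··█·······█···   ┃█·█··█┃     ┃     
                   ┃······┃     ┃     
                   ┃···███┃     ┃     
                   ┃····█·┃     ┃     
━━━━━━━━━━━━━━━━━━━┛···█··┃━━━━━┛     
    ┃···██··███·█···█·█·█·┃           
    ┃·█·····█···█·█··█·██·┃           
    ┃·█·····███···█·█████·┃           
    ┃·······█·············┃           
    ┃█·······█······██····┃           
    ┃                     ┃           
    ┃                     ┃           
    ┃                     ┃           
    ┗━━━━━━━━━━━━━━━━━━━━━┛           
                                      


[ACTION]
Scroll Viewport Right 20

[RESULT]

━━━━━━━━━━━━━┓━━━━━━━━━━━━┓           
ncer         ┃            ┃           
─────────────┨────────────┨           
5678901234   ┃━━━━━━┓     ┃           
█·█···█···   ┃      ┃     ┃           
·█··██·█·█   ┃──────┨     ┃           
·█·······█   ┃      ┃     ┃           
·····██···   ┃██····┃     ┃           
·█······█·   ┃···█·█┃     ┃           
······█···   ┃█·█··█┃     ┃           
             ┃······┃     ┃           
             ┃···███┃     ┃           
             ┃····█·┃     ┃           
━━━━━━━━━━━━━┛···█··┃━━━━━┛           
··██··███·█···█·█·█·┃                 
█·····█···█·█··█·██·┃                 
█·····███···█·█████·┃                 
······█·············┃                 
·······█······██····┃                 
                    ┃                 
                    ┃                 
                    ┃                 
━━━━━━━━━━━━━━━━━━━━┛                 
                                      
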